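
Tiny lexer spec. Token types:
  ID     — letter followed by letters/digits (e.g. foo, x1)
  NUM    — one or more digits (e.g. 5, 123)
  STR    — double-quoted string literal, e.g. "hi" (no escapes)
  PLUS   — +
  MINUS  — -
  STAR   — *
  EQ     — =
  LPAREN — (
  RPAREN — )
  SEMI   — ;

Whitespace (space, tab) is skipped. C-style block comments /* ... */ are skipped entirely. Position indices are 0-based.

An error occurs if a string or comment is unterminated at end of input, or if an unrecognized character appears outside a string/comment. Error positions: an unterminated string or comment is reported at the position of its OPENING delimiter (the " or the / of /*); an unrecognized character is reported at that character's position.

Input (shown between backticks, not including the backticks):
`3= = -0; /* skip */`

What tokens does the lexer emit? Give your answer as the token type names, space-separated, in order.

Answer: NUM EQ EQ MINUS NUM SEMI

Derivation:
pos=0: emit NUM '3' (now at pos=1)
pos=1: emit EQ '='
pos=3: emit EQ '='
pos=5: emit MINUS '-'
pos=6: emit NUM '0' (now at pos=7)
pos=7: emit SEMI ';'
pos=9: enter COMMENT mode (saw '/*')
exit COMMENT mode (now at pos=19)
DONE. 6 tokens: [NUM, EQ, EQ, MINUS, NUM, SEMI]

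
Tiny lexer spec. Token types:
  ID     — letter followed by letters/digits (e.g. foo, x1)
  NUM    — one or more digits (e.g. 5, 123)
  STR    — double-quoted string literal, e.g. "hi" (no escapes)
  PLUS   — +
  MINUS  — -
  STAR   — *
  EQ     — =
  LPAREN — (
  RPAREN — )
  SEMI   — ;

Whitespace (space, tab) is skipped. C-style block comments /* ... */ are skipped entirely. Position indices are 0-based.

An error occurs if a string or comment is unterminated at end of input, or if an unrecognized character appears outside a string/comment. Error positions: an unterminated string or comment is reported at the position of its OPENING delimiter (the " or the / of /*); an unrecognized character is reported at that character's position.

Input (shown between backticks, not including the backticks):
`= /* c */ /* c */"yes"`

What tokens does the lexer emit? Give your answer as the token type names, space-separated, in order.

Answer: EQ STR

Derivation:
pos=0: emit EQ '='
pos=2: enter COMMENT mode (saw '/*')
exit COMMENT mode (now at pos=9)
pos=10: enter COMMENT mode (saw '/*')
exit COMMENT mode (now at pos=17)
pos=17: enter STRING mode
pos=17: emit STR "yes" (now at pos=22)
DONE. 2 tokens: [EQ, STR]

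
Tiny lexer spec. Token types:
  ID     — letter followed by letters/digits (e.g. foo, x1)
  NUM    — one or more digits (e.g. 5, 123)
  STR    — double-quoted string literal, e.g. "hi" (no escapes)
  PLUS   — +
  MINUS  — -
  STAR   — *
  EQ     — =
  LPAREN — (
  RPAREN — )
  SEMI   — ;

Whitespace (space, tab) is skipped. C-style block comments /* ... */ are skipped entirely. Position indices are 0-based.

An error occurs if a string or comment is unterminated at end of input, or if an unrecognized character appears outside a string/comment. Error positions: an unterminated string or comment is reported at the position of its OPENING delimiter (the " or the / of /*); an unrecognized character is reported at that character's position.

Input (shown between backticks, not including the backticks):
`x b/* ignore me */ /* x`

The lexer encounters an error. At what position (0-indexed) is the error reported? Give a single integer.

Answer: 19

Derivation:
pos=0: emit ID 'x' (now at pos=1)
pos=2: emit ID 'b' (now at pos=3)
pos=3: enter COMMENT mode (saw '/*')
exit COMMENT mode (now at pos=18)
pos=19: enter COMMENT mode (saw '/*')
pos=19: ERROR — unterminated comment (reached EOF)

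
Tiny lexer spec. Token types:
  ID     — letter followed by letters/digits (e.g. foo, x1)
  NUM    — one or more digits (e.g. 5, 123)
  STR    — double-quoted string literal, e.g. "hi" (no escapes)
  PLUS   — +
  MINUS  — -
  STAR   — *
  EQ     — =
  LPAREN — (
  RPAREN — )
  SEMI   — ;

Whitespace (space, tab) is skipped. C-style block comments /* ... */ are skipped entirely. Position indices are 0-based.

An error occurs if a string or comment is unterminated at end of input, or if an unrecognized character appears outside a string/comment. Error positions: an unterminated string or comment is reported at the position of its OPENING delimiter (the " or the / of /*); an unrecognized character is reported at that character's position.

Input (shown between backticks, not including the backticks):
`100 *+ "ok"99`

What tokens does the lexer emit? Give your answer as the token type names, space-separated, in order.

pos=0: emit NUM '100' (now at pos=3)
pos=4: emit STAR '*'
pos=5: emit PLUS '+'
pos=7: enter STRING mode
pos=7: emit STR "ok" (now at pos=11)
pos=11: emit NUM '99' (now at pos=13)
DONE. 5 tokens: [NUM, STAR, PLUS, STR, NUM]

Answer: NUM STAR PLUS STR NUM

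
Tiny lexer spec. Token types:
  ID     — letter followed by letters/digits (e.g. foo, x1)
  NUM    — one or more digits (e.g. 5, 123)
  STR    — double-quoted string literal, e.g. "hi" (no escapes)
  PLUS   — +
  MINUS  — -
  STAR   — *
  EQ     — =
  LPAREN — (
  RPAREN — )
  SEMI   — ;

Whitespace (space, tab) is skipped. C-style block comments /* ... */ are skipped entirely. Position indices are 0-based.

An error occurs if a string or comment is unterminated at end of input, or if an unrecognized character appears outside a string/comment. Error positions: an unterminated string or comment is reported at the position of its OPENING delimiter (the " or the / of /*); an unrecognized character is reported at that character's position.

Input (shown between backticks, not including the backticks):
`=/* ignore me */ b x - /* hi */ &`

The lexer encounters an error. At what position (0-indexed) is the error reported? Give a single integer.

Answer: 32

Derivation:
pos=0: emit EQ '='
pos=1: enter COMMENT mode (saw '/*')
exit COMMENT mode (now at pos=16)
pos=17: emit ID 'b' (now at pos=18)
pos=19: emit ID 'x' (now at pos=20)
pos=21: emit MINUS '-'
pos=23: enter COMMENT mode (saw '/*')
exit COMMENT mode (now at pos=31)
pos=32: ERROR — unrecognized char '&'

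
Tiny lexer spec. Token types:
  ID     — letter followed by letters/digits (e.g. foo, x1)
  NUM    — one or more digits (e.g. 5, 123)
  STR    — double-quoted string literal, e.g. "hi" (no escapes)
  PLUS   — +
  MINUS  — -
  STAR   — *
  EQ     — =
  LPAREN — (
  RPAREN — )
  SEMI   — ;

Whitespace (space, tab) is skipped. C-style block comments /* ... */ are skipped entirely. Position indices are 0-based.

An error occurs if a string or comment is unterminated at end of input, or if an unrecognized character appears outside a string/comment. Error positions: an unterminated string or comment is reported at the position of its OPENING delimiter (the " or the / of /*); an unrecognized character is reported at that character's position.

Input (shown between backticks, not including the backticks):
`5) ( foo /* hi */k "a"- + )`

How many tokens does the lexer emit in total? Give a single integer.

Answer: 9

Derivation:
pos=0: emit NUM '5' (now at pos=1)
pos=1: emit RPAREN ')'
pos=3: emit LPAREN '('
pos=5: emit ID 'foo' (now at pos=8)
pos=9: enter COMMENT mode (saw '/*')
exit COMMENT mode (now at pos=17)
pos=17: emit ID 'k' (now at pos=18)
pos=19: enter STRING mode
pos=19: emit STR "a" (now at pos=22)
pos=22: emit MINUS '-'
pos=24: emit PLUS '+'
pos=26: emit RPAREN ')'
DONE. 9 tokens: [NUM, RPAREN, LPAREN, ID, ID, STR, MINUS, PLUS, RPAREN]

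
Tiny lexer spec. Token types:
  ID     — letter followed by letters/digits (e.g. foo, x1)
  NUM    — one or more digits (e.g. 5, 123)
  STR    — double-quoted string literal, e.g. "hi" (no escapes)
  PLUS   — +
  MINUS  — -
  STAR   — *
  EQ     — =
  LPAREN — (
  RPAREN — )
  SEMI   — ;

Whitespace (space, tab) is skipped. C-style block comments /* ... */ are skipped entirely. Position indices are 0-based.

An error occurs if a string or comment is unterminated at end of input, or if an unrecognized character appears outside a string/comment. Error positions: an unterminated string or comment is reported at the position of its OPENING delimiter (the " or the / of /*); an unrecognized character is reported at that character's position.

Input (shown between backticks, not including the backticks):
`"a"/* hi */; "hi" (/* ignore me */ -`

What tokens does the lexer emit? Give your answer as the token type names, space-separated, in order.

pos=0: enter STRING mode
pos=0: emit STR "a" (now at pos=3)
pos=3: enter COMMENT mode (saw '/*')
exit COMMENT mode (now at pos=11)
pos=11: emit SEMI ';'
pos=13: enter STRING mode
pos=13: emit STR "hi" (now at pos=17)
pos=18: emit LPAREN '('
pos=19: enter COMMENT mode (saw '/*')
exit COMMENT mode (now at pos=34)
pos=35: emit MINUS '-'
DONE. 5 tokens: [STR, SEMI, STR, LPAREN, MINUS]

Answer: STR SEMI STR LPAREN MINUS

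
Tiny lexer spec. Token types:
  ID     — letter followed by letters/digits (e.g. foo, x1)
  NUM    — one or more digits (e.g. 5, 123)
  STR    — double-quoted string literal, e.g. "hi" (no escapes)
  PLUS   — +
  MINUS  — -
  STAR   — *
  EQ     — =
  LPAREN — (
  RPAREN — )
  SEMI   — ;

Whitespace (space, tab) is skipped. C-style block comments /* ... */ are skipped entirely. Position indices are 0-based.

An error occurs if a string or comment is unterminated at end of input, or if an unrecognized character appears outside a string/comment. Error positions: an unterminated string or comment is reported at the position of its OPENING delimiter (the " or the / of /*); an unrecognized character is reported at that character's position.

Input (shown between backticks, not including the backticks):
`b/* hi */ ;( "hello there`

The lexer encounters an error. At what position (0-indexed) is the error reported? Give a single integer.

Answer: 13

Derivation:
pos=0: emit ID 'b' (now at pos=1)
pos=1: enter COMMENT mode (saw '/*')
exit COMMENT mode (now at pos=9)
pos=10: emit SEMI ';'
pos=11: emit LPAREN '('
pos=13: enter STRING mode
pos=13: ERROR — unterminated string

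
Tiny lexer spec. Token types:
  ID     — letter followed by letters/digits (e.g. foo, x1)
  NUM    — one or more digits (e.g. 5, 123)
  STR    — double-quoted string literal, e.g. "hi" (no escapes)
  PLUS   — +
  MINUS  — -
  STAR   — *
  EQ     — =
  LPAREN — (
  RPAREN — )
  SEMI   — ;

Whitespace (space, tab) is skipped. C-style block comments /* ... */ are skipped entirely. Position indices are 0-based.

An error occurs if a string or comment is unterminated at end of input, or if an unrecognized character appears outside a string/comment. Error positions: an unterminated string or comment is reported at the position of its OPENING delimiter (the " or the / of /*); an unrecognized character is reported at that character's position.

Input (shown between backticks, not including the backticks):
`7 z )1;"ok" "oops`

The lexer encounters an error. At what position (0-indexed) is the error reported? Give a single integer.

Answer: 12

Derivation:
pos=0: emit NUM '7' (now at pos=1)
pos=2: emit ID 'z' (now at pos=3)
pos=4: emit RPAREN ')'
pos=5: emit NUM '1' (now at pos=6)
pos=6: emit SEMI ';'
pos=7: enter STRING mode
pos=7: emit STR "ok" (now at pos=11)
pos=12: enter STRING mode
pos=12: ERROR — unterminated string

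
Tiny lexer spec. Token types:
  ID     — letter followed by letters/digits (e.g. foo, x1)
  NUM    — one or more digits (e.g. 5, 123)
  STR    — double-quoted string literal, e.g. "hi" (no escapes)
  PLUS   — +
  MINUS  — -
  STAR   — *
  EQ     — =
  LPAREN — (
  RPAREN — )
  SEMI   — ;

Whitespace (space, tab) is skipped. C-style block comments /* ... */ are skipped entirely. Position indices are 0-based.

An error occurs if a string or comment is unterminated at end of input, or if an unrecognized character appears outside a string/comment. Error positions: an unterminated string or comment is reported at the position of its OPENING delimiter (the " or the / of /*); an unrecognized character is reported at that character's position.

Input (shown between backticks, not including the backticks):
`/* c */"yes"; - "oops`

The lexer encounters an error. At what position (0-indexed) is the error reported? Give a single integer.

Answer: 16

Derivation:
pos=0: enter COMMENT mode (saw '/*')
exit COMMENT mode (now at pos=7)
pos=7: enter STRING mode
pos=7: emit STR "yes" (now at pos=12)
pos=12: emit SEMI ';'
pos=14: emit MINUS '-'
pos=16: enter STRING mode
pos=16: ERROR — unterminated string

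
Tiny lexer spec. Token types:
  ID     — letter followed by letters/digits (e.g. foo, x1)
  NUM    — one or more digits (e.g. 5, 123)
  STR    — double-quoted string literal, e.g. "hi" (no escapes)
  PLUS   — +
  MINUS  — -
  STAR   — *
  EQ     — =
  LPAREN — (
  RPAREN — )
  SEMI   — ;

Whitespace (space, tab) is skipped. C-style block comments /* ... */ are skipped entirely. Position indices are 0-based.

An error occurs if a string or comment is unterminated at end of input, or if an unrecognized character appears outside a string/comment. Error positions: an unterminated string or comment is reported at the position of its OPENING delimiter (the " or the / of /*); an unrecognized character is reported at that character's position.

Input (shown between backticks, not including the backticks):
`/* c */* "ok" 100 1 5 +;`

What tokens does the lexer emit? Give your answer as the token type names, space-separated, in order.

Answer: STAR STR NUM NUM NUM PLUS SEMI

Derivation:
pos=0: enter COMMENT mode (saw '/*')
exit COMMENT mode (now at pos=7)
pos=7: emit STAR '*'
pos=9: enter STRING mode
pos=9: emit STR "ok" (now at pos=13)
pos=14: emit NUM '100' (now at pos=17)
pos=18: emit NUM '1' (now at pos=19)
pos=20: emit NUM '5' (now at pos=21)
pos=22: emit PLUS '+'
pos=23: emit SEMI ';'
DONE. 7 tokens: [STAR, STR, NUM, NUM, NUM, PLUS, SEMI]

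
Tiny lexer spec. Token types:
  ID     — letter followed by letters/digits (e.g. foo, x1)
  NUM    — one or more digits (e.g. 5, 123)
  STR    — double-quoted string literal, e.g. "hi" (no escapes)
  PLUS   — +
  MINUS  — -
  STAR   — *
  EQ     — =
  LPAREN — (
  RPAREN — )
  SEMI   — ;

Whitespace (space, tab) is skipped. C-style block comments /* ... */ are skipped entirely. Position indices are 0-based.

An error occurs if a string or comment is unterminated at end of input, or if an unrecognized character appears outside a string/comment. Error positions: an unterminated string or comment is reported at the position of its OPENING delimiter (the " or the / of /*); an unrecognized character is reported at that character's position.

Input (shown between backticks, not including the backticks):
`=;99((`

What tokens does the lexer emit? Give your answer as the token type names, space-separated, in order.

Answer: EQ SEMI NUM LPAREN LPAREN

Derivation:
pos=0: emit EQ '='
pos=1: emit SEMI ';'
pos=2: emit NUM '99' (now at pos=4)
pos=4: emit LPAREN '('
pos=5: emit LPAREN '('
DONE. 5 tokens: [EQ, SEMI, NUM, LPAREN, LPAREN]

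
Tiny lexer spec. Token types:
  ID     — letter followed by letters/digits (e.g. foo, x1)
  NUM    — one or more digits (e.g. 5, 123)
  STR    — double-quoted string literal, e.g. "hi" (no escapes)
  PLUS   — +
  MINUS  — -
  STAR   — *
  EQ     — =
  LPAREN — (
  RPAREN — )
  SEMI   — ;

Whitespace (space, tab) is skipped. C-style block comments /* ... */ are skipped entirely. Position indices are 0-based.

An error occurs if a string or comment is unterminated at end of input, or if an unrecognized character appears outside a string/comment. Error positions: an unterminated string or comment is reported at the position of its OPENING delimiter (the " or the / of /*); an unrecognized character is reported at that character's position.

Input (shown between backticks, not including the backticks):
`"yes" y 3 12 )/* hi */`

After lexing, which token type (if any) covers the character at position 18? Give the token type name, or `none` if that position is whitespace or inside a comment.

Answer: none

Derivation:
pos=0: enter STRING mode
pos=0: emit STR "yes" (now at pos=5)
pos=6: emit ID 'y' (now at pos=7)
pos=8: emit NUM '3' (now at pos=9)
pos=10: emit NUM '12' (now at pos=12)
pos=13: emit RPAREN ')'
pos=14: enter COMMENT mode (saw '/*')
exit COMMENT mode (now at pos=22)
DONE. 5 tokens: [STR, ID, NUM, NUM, RPAREN]
Position 18: char is 'i' -> none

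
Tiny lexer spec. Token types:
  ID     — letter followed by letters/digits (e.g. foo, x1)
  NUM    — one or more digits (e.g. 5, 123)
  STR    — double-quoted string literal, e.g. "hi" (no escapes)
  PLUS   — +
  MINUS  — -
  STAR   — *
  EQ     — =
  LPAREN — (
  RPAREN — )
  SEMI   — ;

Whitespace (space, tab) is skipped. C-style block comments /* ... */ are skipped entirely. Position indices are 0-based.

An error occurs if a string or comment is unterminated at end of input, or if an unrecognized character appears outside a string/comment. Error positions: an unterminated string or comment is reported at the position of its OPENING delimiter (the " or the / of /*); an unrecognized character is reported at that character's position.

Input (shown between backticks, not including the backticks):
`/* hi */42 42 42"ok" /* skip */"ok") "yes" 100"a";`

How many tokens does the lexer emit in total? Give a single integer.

Answer: 10

Derivation:
pos=0: enter COMMENT mode (saw '/*')
exit COMMENT mode (now at pos=8)
pos=8: emit NUM '42' (now at pos=10)
pos=11: emit NUM '42' (now at pos=13)
pos=14: emit NUM '42' (now at pos=16)
pos=16: enter STRING mode
pos=16: emit STR "ok" (now at pos=20)
pos=21: enter COMMENT mode (saw '/*')
exit COMMENT mode (now at pos=31)
pos=31: enter STRING mode
pos=31: emit STR "ok" (now at pos=35)
pos=35: emit RPAREN ')'
pos=37: enter STRING mode
pos=37: emit STR "yes" (now at pos=42)
pos=43: emit NUM '100' (now at pos=46)
pos=46: enter STRING mode
pos=46: emit STR "a" (now at pos=49)
pos=49: emit SEMI ';'
DONE. 10 tokens: [NUM, NUM, NUM, STR, STR, RPAREN, STR, NUM, STR, SEMI]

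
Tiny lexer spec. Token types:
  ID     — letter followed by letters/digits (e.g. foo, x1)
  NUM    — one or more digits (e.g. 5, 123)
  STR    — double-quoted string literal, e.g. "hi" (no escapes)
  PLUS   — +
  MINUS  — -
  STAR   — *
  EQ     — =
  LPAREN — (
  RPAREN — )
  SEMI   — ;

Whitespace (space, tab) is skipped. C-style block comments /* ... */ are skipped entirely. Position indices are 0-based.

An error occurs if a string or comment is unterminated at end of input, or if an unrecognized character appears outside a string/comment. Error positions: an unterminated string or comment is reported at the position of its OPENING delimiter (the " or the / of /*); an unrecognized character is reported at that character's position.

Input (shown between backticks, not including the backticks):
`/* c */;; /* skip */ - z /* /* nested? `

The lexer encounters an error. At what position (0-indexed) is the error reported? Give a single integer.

pos=0: enter COMMENT mode (saw '/*')
exit COMMENT mode (now at pos=7)
pos=7: emit SEMI ';'
pos=8: emit SEMI ';'
pos=10: enter COMMENT mode (saw '/*')
exit COMMENT mode (now at pos=20)
pos=21: emit MINUS '-'
pos=23: emit ID 'z' (now at pos=24)
pos=25: enter COMMENT mode (saw '/*')
pos=25: ERROR — unterminated comment (reached EOF)

Answer: 25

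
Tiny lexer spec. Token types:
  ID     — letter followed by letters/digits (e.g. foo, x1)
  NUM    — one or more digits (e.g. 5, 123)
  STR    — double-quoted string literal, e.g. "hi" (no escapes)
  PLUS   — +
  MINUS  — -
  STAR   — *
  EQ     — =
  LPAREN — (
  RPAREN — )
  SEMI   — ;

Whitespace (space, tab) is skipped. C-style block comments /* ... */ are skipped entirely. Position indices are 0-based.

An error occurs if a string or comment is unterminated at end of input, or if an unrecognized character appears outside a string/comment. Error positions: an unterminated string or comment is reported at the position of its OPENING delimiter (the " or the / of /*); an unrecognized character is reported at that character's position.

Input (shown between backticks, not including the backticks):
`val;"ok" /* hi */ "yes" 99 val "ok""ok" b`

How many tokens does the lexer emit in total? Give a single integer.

Answer: 9

Derivation:
pos=0: emit ID 'val' (now at pos=3)
pos=3: emit SEMI ';'
pos=4: enter STRING mode
pos=4: emit STR "ok" (now at pos=8)
pos=9: enter COMMENT mode (saw '/*')
exit COMMENT mode (now at pos=17)
pos=18: enter STRING mode
pos=18: emit STR "yes" (now at pos=23)
pos=24: emit NUM '99' (now at pos=26)
pos=27: emit ID 'val' (now at pos=30)
pos=31: enter STRING mode
pos=31: emit STR "ok" (now at pos=35)
pos=35: enter STRING mode
pos=35: emit STR "ok" (now at pos=39)
pos=40: emit ID 'b' (now at pos=41)
DONE. 9 tokens: [ID, SEMI, STR, STR, NUM, ID, STR, STR, ID]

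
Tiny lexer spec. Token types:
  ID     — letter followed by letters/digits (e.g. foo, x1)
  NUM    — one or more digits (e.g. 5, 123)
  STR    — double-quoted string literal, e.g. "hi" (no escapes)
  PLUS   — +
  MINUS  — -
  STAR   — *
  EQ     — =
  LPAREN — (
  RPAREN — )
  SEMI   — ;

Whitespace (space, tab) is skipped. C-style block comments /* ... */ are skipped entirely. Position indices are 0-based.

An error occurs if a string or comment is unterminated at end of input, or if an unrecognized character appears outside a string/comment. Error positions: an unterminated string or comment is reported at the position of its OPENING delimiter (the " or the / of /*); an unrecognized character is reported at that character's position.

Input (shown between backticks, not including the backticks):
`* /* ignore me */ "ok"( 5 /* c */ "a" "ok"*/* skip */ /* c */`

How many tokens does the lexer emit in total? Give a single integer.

Answer: 7

Derivation:
pos=0: emit STAR '*'
pos=2: enter COMMENT mode (saw '/*')
exit COMMENT mode (now at pos=17)
pos=18: enter STRING mode
pos=18: emit STR "ok" (now at pos=22)
pos=22: emit LPAREN '('
pos=24: emit NUM '5' (now at pos=25)
pos=26: enter COMMENT mode (saw '/*')
exit COMMENT mode (now at pos=33)
pos=34: enter STRING mode
pos=34: emit STR "a" (now at pos=37)
pos=38: enter STRING mode
pos=38: emit STR "ok" (now at pos=42)
pos=42: emit STAR '*'
pos=43: enter COMMENT mode (saw '/*')
exit COMMENT mode (now at pos=53)
pos=54: enter COMMENT mode (saw '/*')
exit COMMENT mode (now at pos=61)
DONE. 7 tokens: [STAR, STR, LPAREN, NUM, STR, STR, STAR]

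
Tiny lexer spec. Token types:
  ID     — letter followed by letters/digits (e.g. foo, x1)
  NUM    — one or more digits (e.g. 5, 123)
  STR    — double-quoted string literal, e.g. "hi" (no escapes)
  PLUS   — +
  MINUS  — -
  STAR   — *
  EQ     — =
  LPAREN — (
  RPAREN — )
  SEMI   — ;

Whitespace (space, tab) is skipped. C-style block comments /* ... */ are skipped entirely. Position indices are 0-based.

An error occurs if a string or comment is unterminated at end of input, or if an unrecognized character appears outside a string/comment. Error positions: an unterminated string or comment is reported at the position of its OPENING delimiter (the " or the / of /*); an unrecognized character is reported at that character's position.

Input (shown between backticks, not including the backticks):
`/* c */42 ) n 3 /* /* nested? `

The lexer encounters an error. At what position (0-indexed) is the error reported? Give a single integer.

Answer: 16

Derivation:
pos=0: enter COMMENT mode (saw '/*')
exit COMMENT mode (now at pos=7)
pos=7: emit NUM '42' (now at pos=9)
pos=10: emit RPAREN ')'
pos=12: emit ID 'n' (now at pos=13)
pos=14: emit NUM '3' (now at pos=15)
pos=16: enter COMMENT mode (saw '/*')
pos=16: ERROR — unterminated comment (reached EOF)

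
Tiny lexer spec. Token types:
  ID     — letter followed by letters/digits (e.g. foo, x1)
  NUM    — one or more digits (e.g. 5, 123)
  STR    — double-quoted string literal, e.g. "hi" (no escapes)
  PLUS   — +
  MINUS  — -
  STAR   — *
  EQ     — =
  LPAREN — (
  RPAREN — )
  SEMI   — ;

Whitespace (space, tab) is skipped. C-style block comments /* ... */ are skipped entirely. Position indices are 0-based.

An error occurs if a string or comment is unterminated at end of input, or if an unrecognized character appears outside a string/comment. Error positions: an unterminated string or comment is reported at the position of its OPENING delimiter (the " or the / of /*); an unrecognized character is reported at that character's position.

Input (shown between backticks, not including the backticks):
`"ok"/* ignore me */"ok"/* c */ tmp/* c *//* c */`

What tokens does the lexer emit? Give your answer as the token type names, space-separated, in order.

Answer: STR STR ID

Derivation:
pos=0: enter STRING mode
pos=0: emit STR "ok" (now at pos=4)
pos=4: enter COMMENT mode (saw '/*')
exit COMMENT mode (now at pos=19)
pos=19: enter STRING mode
pos=19: emit STR "ok" (now at pos=23)
pos=23: enter COMMENT mode (saw '/*')
exit COMMENT mode (now at pos=30)
pos=31: emit ID 'tmp' (now at pos=34)
pos=34: enter COMMENT mode (saw '/*')
exit COMMENT mode (now at pos=41)
pos=41: enter COMMENT mode (saw '/*')
exit COMMENT mode (now at pos=48)
DONE. 3 tokens: [STR, STR, ID]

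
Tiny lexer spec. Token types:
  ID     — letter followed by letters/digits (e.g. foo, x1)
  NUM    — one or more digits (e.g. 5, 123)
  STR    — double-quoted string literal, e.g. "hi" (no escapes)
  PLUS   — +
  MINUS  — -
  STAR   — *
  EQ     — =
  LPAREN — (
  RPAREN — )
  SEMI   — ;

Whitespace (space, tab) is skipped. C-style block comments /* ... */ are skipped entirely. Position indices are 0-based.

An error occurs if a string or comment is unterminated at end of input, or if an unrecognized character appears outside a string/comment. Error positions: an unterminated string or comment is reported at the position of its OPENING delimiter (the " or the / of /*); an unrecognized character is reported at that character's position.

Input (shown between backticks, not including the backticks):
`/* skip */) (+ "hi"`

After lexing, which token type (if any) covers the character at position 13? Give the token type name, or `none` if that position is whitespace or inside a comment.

pos=0: enter COMMENT mode (saw '/*')
exit COMMENT mode (now at pos=10)
pos=10: emit RPAREN ')'
pos=12: emit LPAREN '('
pos=13: emit PLUS '+'
pos=15: enter STRING mode
pos=15: emit STR "hi" (now at pos=19)
DONE. 4 tokens: [RPAREN, LPAREN, PLUS, STR]
Position 13: char is '+' -> PLUS

Answer: PLUS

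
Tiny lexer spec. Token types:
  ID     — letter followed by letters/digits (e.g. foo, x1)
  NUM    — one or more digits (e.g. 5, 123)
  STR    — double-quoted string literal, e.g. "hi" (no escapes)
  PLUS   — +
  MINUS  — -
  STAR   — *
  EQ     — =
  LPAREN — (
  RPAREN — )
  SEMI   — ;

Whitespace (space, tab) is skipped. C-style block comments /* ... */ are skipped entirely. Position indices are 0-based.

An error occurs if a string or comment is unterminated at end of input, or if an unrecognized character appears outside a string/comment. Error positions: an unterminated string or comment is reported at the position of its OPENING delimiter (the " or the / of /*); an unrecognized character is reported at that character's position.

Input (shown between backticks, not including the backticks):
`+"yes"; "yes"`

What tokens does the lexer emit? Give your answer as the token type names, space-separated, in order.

pos=0: emit PLUS '+'
pos=1: enter STRING mode
pos=1: emit STR "yes" (now at pos=6)
pos=6: emit SEMI ';'
pos=8: enter STRING mode
pos=8: emit STR "yes" (now at pos=13)
DONE. 4 tokens: [PLUS, STR, SEMI, STR]

Answer: PLUS STR SEMI STR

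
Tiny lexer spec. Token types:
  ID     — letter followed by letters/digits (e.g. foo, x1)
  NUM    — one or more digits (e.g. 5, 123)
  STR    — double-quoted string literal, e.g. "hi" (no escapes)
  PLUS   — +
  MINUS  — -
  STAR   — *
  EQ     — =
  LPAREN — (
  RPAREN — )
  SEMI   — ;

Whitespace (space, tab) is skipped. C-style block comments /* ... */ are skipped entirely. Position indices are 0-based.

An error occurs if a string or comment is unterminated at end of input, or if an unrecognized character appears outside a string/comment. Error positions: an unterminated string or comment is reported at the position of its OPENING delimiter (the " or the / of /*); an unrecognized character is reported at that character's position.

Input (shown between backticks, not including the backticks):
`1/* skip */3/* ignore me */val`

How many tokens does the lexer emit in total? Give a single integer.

Answer: 3

Derivation:
pos=0: emit NUM '1' (now at pos=1)
pos=1: enter COMMENT mode (saw '/*')
exit COMMENT mode (now at pos=11)
pos=11: emit NUM '3' (now at pos=12)
pos=12: enter COMMENT mode (saw '/*')
exit COMMENT mode (now at pos=27)
pos=27: emit ID 'val' (now at pos=30)
DONE. 3 tokens: [NUM, NUM, ID]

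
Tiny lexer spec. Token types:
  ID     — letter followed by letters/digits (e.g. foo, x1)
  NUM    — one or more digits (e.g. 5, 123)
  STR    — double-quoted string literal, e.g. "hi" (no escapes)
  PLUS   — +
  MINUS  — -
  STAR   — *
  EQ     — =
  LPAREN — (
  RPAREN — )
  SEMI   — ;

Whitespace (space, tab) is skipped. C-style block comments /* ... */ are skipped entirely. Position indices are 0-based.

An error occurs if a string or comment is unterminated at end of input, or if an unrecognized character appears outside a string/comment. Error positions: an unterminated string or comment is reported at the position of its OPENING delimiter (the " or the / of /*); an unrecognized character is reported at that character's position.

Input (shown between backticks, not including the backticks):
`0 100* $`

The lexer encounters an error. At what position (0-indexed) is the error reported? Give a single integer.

Answer: 7

Derivation:
pos=0: emit NUM '0' (now at pos=1)
pos=2: emit NUM '100' (now at pos=5)
pos=5: emit STAR '*'
pos=7: ERROR — unrecognized char '$'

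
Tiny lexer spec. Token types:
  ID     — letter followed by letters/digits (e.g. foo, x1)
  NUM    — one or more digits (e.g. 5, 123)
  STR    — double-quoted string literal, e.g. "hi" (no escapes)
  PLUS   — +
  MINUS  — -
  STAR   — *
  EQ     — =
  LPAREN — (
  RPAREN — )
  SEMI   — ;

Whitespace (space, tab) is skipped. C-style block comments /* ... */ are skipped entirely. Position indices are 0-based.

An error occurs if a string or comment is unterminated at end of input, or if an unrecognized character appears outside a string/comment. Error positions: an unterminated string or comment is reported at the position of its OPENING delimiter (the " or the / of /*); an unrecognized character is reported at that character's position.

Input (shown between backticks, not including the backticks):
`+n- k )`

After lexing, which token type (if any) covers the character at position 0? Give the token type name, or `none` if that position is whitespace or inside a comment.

Answer: PLUS

Derivation:
pos=0: emit PLUS '+'
pos=1: emit ID 'n' (now at pos=2)
pos=2: emit MINUS '-'
pos=4: emit ID 'k' (now at pos=5)
pos=6: emit RPAREN ')'
DONE. 5 tokens: [PLUS, ID, MINUS, ID, RPAREN]
Position 0: char is '+' -> PLUS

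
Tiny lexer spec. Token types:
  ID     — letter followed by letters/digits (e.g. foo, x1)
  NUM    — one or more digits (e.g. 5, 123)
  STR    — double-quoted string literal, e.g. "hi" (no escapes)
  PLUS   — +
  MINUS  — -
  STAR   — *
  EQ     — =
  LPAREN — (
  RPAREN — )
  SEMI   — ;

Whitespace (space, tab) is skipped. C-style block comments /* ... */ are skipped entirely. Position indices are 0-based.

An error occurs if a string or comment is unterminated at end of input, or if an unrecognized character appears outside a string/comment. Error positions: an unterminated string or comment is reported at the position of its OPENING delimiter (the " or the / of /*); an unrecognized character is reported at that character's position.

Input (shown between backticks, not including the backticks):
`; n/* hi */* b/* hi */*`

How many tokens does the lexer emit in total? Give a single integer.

pos=0: emit SEMI ';'
pos=2: emit ID 'n' (now at pos=3)
pos=3: enter COMMENT mode (saw '/*')
exit COMMENT mode (now at pos=11)
pos=11: emit STAR '*'
pos=13: emit ID 'b' (now at pos=14)
pos=14: enter COMMENT mode (saw '/*')
exit COMMENT mode (now at pos=22)
pos=22: emit STAR '*'
DONE. 5 tokens: [SEMI, ID, STAR, ID, STAR]

Answer: 5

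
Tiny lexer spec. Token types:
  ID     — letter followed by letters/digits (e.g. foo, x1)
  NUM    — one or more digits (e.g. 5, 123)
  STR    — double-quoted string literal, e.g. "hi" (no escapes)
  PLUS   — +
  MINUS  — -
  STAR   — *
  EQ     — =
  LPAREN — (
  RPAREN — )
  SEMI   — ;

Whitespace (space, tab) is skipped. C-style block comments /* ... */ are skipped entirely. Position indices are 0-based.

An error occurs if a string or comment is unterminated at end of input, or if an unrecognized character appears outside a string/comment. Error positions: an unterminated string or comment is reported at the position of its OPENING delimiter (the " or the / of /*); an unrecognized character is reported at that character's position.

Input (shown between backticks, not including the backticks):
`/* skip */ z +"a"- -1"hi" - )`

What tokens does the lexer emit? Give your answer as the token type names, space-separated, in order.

pos=0: enter COMMENT mode (saw '/*')
exit COMMENT mode (now at pos=10)
pos=11: emit ID 'z' (now at pos=12)
pos=13: emit PLUS '+'
pos=14: enter STRING mode
pos=14: emit STR "a" (now at pos=17)
pos=17: emit MINUS '-'
pos=19: emit MINUS '-'
pos=20: emit NUM '1' (now at pos=21)
pos=21: enter STRING mode
pos=21: emit STR "hi" (now at pos=25)
pos=26: emit MINUS '-'
pos=28: emit RPAREN ')'
DONE. 9 tokens: [ID, PLUS, STR, MINUS, MINUS, NUM, STR, MINUS, RPAREN]

Answer: ID PLUS STR MINUS MINUS NUM STR MINUS RPAREN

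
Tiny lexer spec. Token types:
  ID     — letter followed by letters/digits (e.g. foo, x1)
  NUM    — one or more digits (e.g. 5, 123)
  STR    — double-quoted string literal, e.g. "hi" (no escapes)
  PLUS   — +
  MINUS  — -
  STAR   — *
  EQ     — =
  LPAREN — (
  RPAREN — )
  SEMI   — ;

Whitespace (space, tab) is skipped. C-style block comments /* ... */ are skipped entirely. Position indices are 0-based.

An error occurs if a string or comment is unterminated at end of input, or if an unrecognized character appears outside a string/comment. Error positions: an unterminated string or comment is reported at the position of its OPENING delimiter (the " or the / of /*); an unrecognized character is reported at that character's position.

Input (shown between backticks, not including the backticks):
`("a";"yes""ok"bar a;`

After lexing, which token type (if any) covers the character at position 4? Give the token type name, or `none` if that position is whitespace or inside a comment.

Answer: SEMI

Derivation:
pos=0: emit LPAREN '('
pos=1: enter STRING mode
pos=1: emit STR "a" (now at pos=4)
pos=4: emit SEMI ';'
pos=5: enter STRING mode
pos=5: emit STR "yes" (now at pos=10)
pos=10: enter STRING mode
pos=10: emit STR "ok" (now at pos=14)
pos=14: emit ID 'bar' (now at pos=17)
pos=18: emit ID 'a' (now at pos=19)
pos=19: emit SEMI ';'
DONE. 8 tokens: [LPAREN, STR, SEMI, STR, STR, ID, ID, SEMI]
Position 4: char is ';' -> SEMI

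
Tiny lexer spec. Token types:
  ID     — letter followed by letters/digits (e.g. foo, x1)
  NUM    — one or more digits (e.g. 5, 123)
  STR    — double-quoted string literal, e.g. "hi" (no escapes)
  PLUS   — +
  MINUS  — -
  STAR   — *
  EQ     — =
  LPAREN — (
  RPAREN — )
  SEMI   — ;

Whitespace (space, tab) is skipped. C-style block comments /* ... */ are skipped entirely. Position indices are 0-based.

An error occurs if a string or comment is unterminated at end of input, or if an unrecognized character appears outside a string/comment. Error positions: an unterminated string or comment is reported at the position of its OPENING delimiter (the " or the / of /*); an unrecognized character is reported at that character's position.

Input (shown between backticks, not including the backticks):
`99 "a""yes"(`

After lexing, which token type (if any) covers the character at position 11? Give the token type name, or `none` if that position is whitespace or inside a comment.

pos=0: emit NUM '99' (now at pos=2)
pos=3: enter STRING mode
pos=3: emit STR "a" (now at pos=6)
pos=6: enter STRING mode
pos=6: emit STR "yes" (now at pos=11)
pos=11: emit LPAREN '('
DONE. 4 tokens: [NUM, STR, STR, LPAREN]
Position 11: char is '(' -> LPAREN

Answer: LPAREN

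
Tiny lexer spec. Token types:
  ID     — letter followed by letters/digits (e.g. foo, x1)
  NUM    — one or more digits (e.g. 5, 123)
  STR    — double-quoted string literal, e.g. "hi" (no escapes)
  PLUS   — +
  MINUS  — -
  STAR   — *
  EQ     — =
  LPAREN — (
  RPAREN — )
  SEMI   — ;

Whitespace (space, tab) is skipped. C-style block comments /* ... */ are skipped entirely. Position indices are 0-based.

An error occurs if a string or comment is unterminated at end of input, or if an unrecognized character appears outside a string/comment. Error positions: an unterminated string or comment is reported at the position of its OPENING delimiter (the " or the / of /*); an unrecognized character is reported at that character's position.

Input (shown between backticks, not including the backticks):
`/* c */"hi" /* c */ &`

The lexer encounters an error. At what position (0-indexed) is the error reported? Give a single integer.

pos=0: enter COMMENT mode (saw '/*')
exit COMMENT mode (now at pos=7)
pos=7: enter STRING mode
pos=7: emit STR "hi" (now at pos=11)
pos=12: enter COMMENT mode (saw '/*')
exit COMMENT mode (now at pos=19)
pos=20: ERROR — unrecognized char '&'

Answer: 20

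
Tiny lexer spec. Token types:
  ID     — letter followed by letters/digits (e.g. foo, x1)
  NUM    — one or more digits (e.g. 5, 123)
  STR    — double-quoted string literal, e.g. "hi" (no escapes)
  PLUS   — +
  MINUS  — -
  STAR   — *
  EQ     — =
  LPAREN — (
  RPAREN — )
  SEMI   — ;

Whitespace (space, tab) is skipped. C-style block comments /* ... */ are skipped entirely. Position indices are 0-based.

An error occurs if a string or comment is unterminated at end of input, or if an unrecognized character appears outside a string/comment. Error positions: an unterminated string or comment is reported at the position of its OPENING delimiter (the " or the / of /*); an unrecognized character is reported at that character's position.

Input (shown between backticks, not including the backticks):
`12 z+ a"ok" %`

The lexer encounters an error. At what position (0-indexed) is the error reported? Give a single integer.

pos=0: emit NUM '12' (now at pos=2)
pos=3: emit ID 'z' (now at pos=4)
pos=4: emit PLUS '+'
pos=6: emit ID 'a' (now at pos=7)
pos=7: enter STRING mode
pos=7: emit STR "ok" (now at pos=11)
pos=12: ERROR — unrecognized char '%'

Answer: 12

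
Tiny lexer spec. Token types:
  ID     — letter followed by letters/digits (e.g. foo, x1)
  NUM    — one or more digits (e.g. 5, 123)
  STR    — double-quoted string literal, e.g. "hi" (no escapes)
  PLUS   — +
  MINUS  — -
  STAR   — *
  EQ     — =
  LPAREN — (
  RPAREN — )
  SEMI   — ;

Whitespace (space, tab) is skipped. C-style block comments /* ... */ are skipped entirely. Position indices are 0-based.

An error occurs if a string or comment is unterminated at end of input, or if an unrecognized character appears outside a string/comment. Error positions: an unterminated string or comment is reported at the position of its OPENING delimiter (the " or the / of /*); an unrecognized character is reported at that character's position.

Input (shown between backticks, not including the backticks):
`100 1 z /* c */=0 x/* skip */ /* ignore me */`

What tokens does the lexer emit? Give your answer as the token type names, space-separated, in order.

Answer: NUM NUM ID EQ NUM ID

Derivation:
pos=0: emit NUM '100' (now at pos=3)
pos=4: emit NUM '1' (now at pos=5)
pos=6: emit ID 'z' (now at pos=7)
pos=8: enter COMMENT mode (saw '/*')
exit COMMENT mode (now at pos=15)
pos=15: emit EQ '='
pos=16: emit NUM '0' (now at pos=17)
pos=18: emit ID 'x' (now at pos=19)
pos=19: enter COMMENT mode (saw '/*')
exit COMMENT mode (now at pos=29)
pos=30: enter COMMENT mode (saw '/*')
exit COMMENT mode (now at pos=45)
DONE. 6 tokens: [NUM, NUM, ID, EQ, NUM, ID]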